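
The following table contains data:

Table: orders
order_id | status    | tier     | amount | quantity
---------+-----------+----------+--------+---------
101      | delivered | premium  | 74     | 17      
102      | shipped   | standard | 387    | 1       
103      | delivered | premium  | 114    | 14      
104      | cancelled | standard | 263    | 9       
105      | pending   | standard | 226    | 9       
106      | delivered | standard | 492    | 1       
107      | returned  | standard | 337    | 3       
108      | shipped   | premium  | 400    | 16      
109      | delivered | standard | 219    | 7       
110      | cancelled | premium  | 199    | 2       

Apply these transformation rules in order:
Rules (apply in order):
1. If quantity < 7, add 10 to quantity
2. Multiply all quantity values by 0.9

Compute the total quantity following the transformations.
107.1

Step 1: Apply Rule 1 - Add 10 to records with quantity < 7
  - 4 records affected: 7 + (4 × 10) = 47
  - Unaffected records: 72
  - Sum after Rule 1: 119
Step 2: Apply Rule 2 - Multiply all by 0.9
  - 119 × 0.9 = 107.1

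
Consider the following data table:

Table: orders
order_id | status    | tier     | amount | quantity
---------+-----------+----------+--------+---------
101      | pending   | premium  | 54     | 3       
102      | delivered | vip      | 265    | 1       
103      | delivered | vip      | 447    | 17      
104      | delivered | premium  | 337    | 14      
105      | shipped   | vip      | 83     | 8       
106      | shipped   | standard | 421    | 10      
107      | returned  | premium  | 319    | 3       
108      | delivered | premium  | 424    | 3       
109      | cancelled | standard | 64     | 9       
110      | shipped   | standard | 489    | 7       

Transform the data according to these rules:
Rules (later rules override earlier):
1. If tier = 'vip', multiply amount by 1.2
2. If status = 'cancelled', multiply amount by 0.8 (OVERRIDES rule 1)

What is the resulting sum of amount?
3049.2

Step 1: Rule 2 takes priority for records with status = 'cancelled'
  - 1 records: 64 × 0.8 = 51.2
Step 2: Rule 1 applies to remaining records with tier = 'vip'
  - 3 records: 795 × 1.2 = 954.0
Step 3: Other records unchanged: 2044
Step 4: Final sum = 51.2 + 954.0 + 2044 = 3049.2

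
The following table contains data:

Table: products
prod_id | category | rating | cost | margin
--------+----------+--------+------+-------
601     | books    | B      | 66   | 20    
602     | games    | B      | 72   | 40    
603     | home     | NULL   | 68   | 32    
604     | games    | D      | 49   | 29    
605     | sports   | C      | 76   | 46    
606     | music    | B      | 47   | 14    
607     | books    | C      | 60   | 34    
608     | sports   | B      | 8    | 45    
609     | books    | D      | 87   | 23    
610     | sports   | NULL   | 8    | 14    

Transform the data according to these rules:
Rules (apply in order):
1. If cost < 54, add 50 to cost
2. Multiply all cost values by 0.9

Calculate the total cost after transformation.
666.9

Step 1: Apply Rule 1 - Add 50 to records with cost < 54
  - 4 records affected: 112 + (4 × 50) = 312
  - Unaffected records: 429
  - Sum after Rule 1: 741
Step 2: Apply Rule 2 - Multiply all by 0.9
  - 741 × 0.9 = 666.9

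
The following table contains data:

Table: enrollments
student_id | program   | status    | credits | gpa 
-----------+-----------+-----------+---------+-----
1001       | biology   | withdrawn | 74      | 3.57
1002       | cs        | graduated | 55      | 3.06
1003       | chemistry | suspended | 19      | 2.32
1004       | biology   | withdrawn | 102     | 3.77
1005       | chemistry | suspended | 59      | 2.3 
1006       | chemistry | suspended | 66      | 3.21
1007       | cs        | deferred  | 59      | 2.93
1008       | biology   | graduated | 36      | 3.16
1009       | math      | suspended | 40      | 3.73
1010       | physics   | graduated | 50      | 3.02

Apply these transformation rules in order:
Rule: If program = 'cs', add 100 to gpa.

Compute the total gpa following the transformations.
231.07

Step 1: Count records where program = 'cs': 2
Step 2: Total bonus added: 2 × 100 = 200
Step 3: Original sum of gpa: 31.07
Step 4: Final sum = 31.07 + 200 = 231.07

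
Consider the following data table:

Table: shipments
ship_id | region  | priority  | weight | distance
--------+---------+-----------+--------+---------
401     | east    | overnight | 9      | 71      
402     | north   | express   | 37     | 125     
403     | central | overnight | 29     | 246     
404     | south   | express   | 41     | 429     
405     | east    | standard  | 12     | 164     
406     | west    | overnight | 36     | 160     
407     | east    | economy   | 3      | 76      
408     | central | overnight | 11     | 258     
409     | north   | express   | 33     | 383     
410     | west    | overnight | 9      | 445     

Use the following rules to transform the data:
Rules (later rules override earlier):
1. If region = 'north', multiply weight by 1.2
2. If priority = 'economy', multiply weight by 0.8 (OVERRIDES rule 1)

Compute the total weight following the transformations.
233.4

Step 1: Rule 2 takes priority for records with priority = 'economy'
  - 1 records: 3 × 0.8 = 2.4
Step 2: Rule 1 applies to remaining records with region = 'north'
  - 2 records: 70 × 1.2 = 84.0
Step 3: Other records unchanged: 147
Step 4: Final sum = 2.4 + 84.0 + 147 = 233.4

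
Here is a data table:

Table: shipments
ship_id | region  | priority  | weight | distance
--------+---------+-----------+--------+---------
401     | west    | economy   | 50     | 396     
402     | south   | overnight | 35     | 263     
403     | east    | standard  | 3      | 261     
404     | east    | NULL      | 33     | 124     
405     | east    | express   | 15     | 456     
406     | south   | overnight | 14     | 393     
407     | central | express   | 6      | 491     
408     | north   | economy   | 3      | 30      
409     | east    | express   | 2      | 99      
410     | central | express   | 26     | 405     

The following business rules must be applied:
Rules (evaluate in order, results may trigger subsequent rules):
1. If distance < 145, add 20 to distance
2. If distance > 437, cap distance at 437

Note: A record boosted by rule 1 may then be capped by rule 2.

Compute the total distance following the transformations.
2905

Step 1: Apply rule 1 to records with distance < 145
  - 3 records get bonus of 20
  - Of these, 0 records then exceed 437 and get capped
Step 2: Apply rule 2 to records with distance > 437
  - 2 records (original) are capped
Step 3: Calculate final sum = 2905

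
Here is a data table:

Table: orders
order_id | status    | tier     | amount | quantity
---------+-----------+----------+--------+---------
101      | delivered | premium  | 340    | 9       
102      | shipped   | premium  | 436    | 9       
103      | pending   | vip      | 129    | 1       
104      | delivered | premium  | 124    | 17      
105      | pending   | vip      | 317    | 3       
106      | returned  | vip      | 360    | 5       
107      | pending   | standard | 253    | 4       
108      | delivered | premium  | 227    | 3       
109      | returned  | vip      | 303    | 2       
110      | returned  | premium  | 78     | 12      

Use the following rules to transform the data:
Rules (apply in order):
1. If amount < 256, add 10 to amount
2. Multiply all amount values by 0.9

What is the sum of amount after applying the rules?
2355.3

Step 1: Apply Rule 1 - Add 10 to records with amount < 256
  - 5 records affected: 811 + (5 × 10) = 861
  - Unaffected records: 1756
  - Sum after Rule 1: 2617
Step 2: Apply Rule 2 - Multiply all by 0.9
  - 2617 × 0.9 = 2355.3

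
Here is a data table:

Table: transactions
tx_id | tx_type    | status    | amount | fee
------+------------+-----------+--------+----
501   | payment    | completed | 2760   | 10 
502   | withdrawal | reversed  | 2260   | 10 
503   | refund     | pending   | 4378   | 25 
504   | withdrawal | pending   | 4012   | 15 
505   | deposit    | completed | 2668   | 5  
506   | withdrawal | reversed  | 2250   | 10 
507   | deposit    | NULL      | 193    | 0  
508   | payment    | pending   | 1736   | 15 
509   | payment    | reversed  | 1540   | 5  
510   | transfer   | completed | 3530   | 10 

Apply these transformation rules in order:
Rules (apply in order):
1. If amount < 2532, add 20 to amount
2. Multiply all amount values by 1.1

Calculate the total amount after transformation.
27969.7

Step 1: Apply Rule 1 - Add 20 to records with amount < 2532
  - 5 records affected: 7979 + (5 × 20) = 8079
  - Unaffected records: 17348
  - Sum after Rule 1: 25427
Step 2: Apply Rule 2 - Multiply all by 1.1
  - 25427 × 1.1 = 27969.7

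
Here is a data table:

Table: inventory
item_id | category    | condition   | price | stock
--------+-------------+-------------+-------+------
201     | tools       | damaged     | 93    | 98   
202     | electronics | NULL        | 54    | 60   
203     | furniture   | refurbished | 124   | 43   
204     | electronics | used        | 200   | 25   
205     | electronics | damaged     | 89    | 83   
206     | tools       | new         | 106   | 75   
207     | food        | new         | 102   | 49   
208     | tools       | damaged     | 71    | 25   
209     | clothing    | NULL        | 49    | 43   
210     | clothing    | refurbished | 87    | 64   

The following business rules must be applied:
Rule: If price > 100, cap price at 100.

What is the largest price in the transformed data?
100

Step 1: Original maximum price = 200
Step 2: Apply cap at 100
Step 3: 4 records had price > 100 and were capped
Step 4: Maximum after transformation = 100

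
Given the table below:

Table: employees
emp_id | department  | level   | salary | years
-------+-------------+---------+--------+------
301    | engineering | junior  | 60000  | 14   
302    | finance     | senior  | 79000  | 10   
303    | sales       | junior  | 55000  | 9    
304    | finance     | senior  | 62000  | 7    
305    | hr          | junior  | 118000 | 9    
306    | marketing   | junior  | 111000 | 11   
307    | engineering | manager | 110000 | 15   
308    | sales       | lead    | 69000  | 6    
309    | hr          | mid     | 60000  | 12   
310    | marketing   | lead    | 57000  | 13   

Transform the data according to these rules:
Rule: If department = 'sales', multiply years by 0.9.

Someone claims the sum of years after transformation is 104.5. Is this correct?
Yes, the result is correct.

Step 1: Calculate the correct sum after transformation
Step 2: Apply multiplier 0.9 to records where department = 'sales'
Step 3: Correct result = 104.5
Step 4: Claimed result = 104.5
Step 5: 104.5 = 104.5 ✓
Conclusion: The claimed result is correct.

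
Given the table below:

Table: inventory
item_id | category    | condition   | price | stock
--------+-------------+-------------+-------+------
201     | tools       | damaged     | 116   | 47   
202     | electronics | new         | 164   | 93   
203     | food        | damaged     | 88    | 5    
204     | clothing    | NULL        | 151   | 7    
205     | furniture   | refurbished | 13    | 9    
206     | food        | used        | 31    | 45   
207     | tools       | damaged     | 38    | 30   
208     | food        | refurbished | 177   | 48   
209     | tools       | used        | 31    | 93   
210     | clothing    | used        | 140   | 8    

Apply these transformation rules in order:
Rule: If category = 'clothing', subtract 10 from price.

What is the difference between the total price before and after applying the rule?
20

Step 1: Original sum of price = 949
Step 2: 2 records have category = 'clothing'
Step 3: Each affected record changes by -10
Step 4: Total change = 2 × -10 = -20
Step 5: New sum = 949 + -20 = 929
Step 6: Difference = |929 - 949| = 20
        (Sum decreased by 20)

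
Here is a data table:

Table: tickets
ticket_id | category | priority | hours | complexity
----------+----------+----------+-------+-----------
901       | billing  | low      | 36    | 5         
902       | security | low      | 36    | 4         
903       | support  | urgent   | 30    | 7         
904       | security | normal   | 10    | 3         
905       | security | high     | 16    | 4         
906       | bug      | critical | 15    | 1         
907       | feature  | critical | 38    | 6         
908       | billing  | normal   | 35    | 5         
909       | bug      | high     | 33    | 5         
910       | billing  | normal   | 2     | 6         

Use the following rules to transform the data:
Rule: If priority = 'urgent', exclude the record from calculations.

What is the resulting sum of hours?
221

Step 1: Identify records where priority = 'urgent'
Step 2: The excluded records sum to 30
Step 3: Original total hours = 251
Step 4: Remaining total = 251 - 30 = 221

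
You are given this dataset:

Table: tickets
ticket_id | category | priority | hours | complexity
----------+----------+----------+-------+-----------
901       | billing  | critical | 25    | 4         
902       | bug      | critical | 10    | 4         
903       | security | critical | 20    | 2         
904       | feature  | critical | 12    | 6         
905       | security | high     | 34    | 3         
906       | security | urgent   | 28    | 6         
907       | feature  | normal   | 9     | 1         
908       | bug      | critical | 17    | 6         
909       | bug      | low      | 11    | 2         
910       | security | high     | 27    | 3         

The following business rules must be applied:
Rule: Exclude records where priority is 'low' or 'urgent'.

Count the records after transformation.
8

Step 1: Count records to exclude
  - 1 (low) + 1 (urgent) = 2 records
Step 2: Total records: 10
Step 3: Remaining = 10 - 2 = 8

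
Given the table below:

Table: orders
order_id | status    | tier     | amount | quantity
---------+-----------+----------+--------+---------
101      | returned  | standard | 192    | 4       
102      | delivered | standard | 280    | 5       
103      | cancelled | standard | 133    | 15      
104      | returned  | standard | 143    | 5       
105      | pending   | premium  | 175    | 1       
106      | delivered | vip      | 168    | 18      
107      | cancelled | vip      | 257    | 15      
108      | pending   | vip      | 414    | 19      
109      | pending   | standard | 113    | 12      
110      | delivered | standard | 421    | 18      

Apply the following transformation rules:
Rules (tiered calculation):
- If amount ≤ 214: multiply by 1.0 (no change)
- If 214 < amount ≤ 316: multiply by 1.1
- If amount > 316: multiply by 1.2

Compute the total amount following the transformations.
2516.7

Step 1: Tier 1 (amount ≤ 214): 6 records, sum = 924 × 1.0 = 924.0
Step 2: Tier 2 (214 < amount ≤ 316): 2 records, sum = 537 × 1.1 = 590.7
Step 3: Tier 3 (amount > 316): 2 records, sum = 835 × 1.2 = 1002.0
Step 4: Final sum = 924.0 + 590.7 + 1002.0 = 2516.7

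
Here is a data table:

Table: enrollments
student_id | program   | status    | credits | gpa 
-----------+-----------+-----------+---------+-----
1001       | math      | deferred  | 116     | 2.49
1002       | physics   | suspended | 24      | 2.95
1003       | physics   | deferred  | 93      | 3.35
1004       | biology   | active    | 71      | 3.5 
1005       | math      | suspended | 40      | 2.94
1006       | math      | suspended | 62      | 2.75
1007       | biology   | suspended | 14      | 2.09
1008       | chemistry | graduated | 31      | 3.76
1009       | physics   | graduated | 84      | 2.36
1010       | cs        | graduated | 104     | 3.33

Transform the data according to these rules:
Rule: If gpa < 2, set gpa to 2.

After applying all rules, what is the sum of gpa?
29.52

Step 1: 0 records have gpa < 2
Step 2: These records originally summed to 0
Step 3: After setting to minimum: 0 × 2 = 0
Step 4: Unaffected records sum: 29.52
Step 5: Final sum = 0 + 29.52 = 29.52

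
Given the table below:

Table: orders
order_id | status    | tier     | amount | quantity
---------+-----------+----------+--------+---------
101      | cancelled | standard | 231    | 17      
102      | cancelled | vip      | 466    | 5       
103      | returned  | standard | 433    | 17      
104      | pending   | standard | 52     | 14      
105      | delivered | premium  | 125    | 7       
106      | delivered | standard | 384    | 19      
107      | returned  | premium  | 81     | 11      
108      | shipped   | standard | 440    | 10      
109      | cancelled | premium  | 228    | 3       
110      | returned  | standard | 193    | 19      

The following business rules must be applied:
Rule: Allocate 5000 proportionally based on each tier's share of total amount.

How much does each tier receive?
premium: 824.15, standard: 3290.92, vip: 884.92

Step 1: Calculate total amount = 2633
Step 2: Calculate each tier's proportion:
  premium: 434/2633 = 16.48% → 824.15
  standard: 1733/2633 = 65.82% → 3290.92
  vip: 466/2633 = 17.70% → 884.92
Step 3: Verify: sum of allocations ≈ 5000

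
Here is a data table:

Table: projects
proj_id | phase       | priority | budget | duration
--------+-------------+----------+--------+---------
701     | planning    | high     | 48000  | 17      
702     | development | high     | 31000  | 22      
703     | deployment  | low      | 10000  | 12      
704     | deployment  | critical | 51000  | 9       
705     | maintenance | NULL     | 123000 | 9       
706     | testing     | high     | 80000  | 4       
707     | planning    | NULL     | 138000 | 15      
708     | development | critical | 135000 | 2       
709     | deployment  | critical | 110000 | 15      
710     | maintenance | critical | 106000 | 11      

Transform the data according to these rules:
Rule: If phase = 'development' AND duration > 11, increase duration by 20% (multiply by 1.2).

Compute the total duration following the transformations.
120.4

Step 1: Find records where phase = 'development' AND duration > 11
Step 2: 1 records match, summing to 22
Step 3: After multiplier: 22 × 1.2 = 26.4
Step 4: Unaffected records sum: 94
Step 5: Final sum = 26.4 + 94 = 120.4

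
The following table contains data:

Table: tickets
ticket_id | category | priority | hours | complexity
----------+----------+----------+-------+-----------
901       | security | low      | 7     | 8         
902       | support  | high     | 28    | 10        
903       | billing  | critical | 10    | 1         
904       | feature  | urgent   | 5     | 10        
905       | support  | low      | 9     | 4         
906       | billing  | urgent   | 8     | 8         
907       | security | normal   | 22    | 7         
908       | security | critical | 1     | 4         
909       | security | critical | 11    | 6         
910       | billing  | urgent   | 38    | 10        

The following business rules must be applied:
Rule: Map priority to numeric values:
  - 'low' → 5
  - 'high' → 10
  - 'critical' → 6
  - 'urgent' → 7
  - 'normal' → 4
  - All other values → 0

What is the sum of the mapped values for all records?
63

Step 1: Apply mapping to each record
Step 2: Count by status:
  'low': 2 records × 5 = 10
  'high': 1 records × 10 = 10
  'critical': 3 records × 6 = 18
  'urgent': 3 records × 7 = 21
  'normal': 1 records × 4 = 4
Step 3: Sum all mapped values = 63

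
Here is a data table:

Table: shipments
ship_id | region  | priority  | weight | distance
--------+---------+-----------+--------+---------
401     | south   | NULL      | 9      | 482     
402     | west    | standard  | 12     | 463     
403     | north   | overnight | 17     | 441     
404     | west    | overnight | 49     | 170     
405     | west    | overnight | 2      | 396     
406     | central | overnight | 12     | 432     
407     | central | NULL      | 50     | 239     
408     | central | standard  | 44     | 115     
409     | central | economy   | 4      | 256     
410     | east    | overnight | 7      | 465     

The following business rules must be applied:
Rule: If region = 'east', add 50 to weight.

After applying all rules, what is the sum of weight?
256

Step 1: Count records where region = 'east': 1
Step 2: Total bonus added: 1 × 50 = 50
Step 3: Original sum of weight: 206
Step 4: Final sum = 206 + 50 = 256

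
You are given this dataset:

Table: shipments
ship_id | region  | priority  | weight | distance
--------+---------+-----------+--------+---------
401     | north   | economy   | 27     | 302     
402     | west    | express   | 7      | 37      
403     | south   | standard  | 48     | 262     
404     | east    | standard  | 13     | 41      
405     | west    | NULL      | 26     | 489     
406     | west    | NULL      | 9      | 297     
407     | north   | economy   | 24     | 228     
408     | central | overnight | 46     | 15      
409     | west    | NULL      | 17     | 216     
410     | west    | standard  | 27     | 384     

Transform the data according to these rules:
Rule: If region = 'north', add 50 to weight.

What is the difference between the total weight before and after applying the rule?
100

Step 1: Original sum of weight = 244
Step 2: 2 records have region = 'north'
Step 3: Each affected record changes by 50
Step 4: Total change = 2 × 50 = 100
Step 5: New sum = 244 + 100 = 344
Step 6: Difference = |344 - 244| = 100
        (Sum increased by 100)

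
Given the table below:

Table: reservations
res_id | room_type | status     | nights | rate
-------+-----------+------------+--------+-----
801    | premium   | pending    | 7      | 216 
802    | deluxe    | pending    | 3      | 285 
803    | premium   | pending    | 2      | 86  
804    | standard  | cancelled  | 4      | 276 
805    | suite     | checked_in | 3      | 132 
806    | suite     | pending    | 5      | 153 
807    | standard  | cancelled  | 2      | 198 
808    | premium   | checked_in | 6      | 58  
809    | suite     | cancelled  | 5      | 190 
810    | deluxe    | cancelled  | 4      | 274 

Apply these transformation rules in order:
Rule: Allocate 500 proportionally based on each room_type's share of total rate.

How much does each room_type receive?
deluxe: 149.63, premium: 96.36, standard: 126.87, suite: 127.14

Step 1: Calculate total rate = 1868
Step 2: Calculate each room_type's proportion:
  deluxe: 559/1868 = 29.93% → 149.63
  premium: 360/1868 = 19.27% → 96.36
  standard: 474/1868 = 25.37% → 126.87
  suite: 475/1868 = 25.43% → 127.14
Step 3: Verify: sum of allocations ≈ 500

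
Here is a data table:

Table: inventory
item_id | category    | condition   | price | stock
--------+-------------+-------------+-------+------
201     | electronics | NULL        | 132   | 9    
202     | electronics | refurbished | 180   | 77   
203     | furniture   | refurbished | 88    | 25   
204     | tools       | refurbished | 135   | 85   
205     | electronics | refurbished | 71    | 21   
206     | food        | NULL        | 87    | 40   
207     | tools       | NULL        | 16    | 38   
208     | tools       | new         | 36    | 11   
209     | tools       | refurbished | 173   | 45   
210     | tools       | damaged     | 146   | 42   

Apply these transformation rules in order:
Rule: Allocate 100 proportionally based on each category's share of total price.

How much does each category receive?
electronics: 36.0, food: 8.18, furniture: 8.27, tools: 47.56

Step 1: Calculate total price = 1064
Step 2: Calculate each category's proportion:
  electronics: 383/1064 = 36.00% → 36.0
  food: 87/1064 = 8.18% → 8.18
  furniture: 88/1064 = 8.27% → 8.27
  tools: 506/1064 = 47.56% → 47.56
Step 3: Verify: sum of allocations ≈ 100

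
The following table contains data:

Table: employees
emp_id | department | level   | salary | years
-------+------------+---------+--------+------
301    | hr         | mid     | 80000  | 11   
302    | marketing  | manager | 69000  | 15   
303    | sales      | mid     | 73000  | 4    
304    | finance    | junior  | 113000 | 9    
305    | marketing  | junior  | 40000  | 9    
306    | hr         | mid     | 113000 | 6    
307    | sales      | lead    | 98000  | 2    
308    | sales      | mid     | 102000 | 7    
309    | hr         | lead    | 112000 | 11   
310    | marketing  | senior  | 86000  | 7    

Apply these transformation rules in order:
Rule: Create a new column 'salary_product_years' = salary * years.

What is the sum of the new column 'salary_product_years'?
7006000

Step 1: For each record, compute salary * years
Example calculations:
  80000 * 11 = 880000
  69000 * 15 = 1035000
  73000 * 4 = 292000
  ...
Step 2: Sum all derived values
Step 3: Total = 7006000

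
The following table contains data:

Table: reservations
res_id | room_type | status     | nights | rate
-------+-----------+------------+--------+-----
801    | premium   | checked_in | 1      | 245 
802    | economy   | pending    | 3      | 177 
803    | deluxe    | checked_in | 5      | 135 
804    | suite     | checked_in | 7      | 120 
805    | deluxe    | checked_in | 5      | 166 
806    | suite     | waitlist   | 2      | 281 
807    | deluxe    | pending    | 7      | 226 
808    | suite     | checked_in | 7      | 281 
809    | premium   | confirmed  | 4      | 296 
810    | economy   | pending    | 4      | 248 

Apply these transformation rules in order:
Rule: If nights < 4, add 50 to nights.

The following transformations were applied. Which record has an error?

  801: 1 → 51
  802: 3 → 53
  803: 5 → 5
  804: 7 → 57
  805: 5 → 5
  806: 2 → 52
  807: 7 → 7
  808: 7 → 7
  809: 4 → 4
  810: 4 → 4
Record 804 has an error. The correct transformed value should be 7, not 57.

Step 1: Check each record against the rule
Step 2: Record 804 has nights = 7
Step 3: Since 7 >= 4, the bonus should not have been applied
Step 4: Correct value = 7, but claimed value = 57
Conclusion: Record 804 has the error.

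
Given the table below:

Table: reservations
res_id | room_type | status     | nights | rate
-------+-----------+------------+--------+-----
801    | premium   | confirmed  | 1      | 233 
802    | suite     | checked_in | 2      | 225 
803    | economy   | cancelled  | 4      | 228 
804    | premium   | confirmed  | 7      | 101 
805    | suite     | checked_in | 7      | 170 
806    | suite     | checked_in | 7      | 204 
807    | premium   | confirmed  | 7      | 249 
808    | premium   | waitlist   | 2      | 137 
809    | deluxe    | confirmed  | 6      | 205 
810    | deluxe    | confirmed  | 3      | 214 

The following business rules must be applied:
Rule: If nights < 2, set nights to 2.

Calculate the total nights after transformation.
47

Step 1: 1 records have nights < 2
Step 2: These records originally summed to 1
Step 3: After setting to minimum: 1 × 2 = 2
Step 4: Unaffected records sum: 45
Step 5: Final sum = 2 + 45 = 47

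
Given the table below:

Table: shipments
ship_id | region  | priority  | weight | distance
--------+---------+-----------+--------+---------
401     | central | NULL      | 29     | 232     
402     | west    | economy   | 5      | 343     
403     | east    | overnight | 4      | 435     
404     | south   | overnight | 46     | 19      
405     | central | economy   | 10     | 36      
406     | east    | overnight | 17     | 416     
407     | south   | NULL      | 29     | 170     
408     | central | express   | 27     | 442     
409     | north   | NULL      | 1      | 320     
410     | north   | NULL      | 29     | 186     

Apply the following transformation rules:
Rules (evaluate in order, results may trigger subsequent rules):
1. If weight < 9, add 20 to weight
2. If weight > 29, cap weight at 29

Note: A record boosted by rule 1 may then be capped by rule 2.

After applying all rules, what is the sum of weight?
240

Step 1: Apply rule 1 to records with weight < 9
  - 3 records get bonus of 20
  - Of these, 0 records then exceed 29 and get capped
Step 2: Apply rule 2 to records with weight > 29
  - 1 records (original) are capped
Step 3: Calculate final sum = 240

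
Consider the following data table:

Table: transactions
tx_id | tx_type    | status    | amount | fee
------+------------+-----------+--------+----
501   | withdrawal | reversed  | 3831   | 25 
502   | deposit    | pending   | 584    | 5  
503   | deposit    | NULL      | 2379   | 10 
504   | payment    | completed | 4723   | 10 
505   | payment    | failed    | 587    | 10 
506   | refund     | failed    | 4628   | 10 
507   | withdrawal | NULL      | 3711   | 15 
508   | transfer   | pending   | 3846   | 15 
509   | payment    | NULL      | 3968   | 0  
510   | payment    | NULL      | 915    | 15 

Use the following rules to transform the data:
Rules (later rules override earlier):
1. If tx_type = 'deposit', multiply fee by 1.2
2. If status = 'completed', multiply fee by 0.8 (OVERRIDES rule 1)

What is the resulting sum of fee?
116.0

Step 1: Rule 2 takes priority for records with status = 'completed'
  - 1 records: 10 × 0.8 = 8.0
Step 2: Rule 1 applies to remaining records with tx_type = 'deposit'
  - 2 records: 15 × 1.2 = 18.0
Step 3: Other records unchanged: 90
Step 4: Final sum = 8.0 + 18.0 + 90 = 116.0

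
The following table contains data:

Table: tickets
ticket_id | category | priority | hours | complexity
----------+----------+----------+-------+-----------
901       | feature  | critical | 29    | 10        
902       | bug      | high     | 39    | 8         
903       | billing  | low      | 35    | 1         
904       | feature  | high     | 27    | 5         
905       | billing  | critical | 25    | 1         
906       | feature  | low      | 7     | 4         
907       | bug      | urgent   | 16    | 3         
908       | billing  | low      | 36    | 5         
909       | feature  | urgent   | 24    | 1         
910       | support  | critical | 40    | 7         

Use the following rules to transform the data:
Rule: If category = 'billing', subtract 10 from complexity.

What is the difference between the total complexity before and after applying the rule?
30

Step 1: Original sum of complexity = 45
Step 2: 3 records have category = 'billing'
Step 3: Each affected record changes by -10
Step 4: Total change = 3 × -10 = -30
Step 5: New sum = 45 + -30 = 15
Step 6: Difference = |15 - 45| = 30
        (Sum decreased by 30)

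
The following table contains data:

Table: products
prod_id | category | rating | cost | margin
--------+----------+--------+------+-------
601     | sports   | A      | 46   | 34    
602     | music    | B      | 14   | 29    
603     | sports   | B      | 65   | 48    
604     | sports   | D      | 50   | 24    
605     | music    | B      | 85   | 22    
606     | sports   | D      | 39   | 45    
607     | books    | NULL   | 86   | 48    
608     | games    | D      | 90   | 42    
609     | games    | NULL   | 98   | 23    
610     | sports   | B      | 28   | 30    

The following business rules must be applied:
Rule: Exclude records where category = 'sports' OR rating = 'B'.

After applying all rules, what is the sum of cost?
274

Step 1: Find records where category = 'sports' OR rating = 'B'
Step 2: 7 records match, summing to 327
Step 3: Original sum: 601
Step 4: Remaining sum = 601 - 327 = 274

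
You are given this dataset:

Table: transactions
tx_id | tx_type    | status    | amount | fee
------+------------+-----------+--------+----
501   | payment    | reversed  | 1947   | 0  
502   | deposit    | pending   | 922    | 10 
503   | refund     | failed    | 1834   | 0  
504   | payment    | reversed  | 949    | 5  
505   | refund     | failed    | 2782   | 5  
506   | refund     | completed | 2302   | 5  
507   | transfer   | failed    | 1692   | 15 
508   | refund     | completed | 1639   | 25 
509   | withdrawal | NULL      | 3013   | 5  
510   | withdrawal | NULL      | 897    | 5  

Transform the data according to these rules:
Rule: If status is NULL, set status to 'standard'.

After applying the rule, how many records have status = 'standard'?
2

Step 1: Count records where status IS NULL
Step 2: Found 2 records with NULL status
Step 3: These records will have status set to 'standard'
Step 4: Records already having status = 'standard': 0
Step 5: Answer: 2 + 0 = 2 records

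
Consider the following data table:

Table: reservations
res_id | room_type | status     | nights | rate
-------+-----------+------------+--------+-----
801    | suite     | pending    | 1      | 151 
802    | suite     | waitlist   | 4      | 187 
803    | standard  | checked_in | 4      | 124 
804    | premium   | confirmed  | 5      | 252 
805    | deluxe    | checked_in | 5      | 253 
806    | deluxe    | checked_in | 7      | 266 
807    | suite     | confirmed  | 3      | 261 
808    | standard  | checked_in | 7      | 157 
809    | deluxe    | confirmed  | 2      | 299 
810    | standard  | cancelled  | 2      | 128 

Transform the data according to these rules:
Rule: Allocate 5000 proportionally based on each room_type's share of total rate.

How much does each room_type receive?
deluxe: 1968.24, premium: 606.35, standard: 984.12, suite: 1441.29

Step 1: Calculate total rate = 2078
Step 2: Calculate each room_type's proportion:
  deluxe: 818/2078 = 39.36% → 1968.24
  premium: 252/2078 = 12.13% → 606.35
  standard: 409/2078 = 19.68% → 984.12
  suite: 599/2078 = 28.83% → 1441.29
Step 3: Verify: sum of allocations ≈ 5000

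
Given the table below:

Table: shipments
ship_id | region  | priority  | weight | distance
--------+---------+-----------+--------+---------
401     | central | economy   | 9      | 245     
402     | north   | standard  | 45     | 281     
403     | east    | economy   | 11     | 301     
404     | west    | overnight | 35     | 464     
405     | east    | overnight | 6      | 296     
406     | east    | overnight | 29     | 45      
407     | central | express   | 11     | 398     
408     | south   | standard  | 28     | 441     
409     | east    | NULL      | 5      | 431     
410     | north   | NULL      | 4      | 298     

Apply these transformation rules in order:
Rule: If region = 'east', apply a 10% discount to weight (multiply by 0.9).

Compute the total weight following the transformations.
177.9

Step 1: Records with region = 'east' have total weight = 51
Step 2: Apply multiplier: 51 × 0.9 = 45.9
Step 3: Other records total: 132
Step 4: Final sum = 45.9 + 132 = 177.9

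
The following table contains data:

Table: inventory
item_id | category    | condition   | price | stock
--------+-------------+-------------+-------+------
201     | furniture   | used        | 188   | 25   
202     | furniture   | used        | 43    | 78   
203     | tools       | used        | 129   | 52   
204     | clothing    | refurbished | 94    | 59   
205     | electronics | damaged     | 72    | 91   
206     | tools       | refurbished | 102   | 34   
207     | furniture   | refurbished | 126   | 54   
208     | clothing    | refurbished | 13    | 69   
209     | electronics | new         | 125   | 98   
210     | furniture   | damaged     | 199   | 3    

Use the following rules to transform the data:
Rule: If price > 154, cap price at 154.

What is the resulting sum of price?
1012

Step 1: 2 records have price > 154
Step 2: These records originally summed to 387
Step 3: After capping: 2 × 154 = 308
Step 4: Unaffected records sum: 704
Step 5: Final sum = 308 + 704 = 1012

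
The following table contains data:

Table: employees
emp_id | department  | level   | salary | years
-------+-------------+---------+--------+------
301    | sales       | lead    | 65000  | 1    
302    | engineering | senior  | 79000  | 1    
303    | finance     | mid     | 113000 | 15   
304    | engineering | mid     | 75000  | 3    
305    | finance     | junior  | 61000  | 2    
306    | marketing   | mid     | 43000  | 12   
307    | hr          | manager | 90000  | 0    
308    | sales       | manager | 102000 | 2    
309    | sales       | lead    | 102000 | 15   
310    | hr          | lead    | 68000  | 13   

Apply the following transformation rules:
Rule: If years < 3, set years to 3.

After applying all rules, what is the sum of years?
73

Step 1: 5 records have years < 3
Step 2: These records originally summed to 6
Step 3: After setting to minimum: 5 × 3 = 15
Step 4: Unaffected records sum: 58
Step 5: Final sum = 15 + 58 = 73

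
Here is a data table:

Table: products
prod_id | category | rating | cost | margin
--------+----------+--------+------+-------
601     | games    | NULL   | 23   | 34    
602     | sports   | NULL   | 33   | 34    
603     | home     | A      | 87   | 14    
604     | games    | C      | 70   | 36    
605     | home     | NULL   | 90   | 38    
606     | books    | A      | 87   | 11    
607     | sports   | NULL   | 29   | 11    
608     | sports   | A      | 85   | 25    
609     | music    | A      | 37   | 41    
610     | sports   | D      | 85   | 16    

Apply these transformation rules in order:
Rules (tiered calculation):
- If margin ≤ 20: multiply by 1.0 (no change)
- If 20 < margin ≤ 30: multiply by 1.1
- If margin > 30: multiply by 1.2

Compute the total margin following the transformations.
299.1

Step 1: Tier 1 (margin ≤ 20): 4 records, sum = 52 × 1.0 = 52.0
Step 2: Tier 2 (20 < margin ≤ 30): 1 records, sum = 25 × 1.1 = 27.5
Step 3: Tier 3 (margin > 30): 5 records, sum = 183 × 1.2 = 219.6
Step 4: Final sum = 52.0 + 27.5 + 219.6 = 299.1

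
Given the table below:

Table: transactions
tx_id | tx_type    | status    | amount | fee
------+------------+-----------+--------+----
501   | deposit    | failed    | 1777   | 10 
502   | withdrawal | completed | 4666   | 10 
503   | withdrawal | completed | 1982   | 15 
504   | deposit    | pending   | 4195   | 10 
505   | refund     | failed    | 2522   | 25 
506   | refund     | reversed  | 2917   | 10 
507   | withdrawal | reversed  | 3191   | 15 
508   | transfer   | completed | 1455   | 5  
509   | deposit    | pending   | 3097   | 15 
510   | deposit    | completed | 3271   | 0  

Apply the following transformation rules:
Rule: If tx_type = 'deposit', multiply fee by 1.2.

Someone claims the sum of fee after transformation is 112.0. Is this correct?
No, the correct result is 122.0.

Step 1: Calculate the correct sum after transformation
Step 2: Apply multiplier 1.2 to records where tx_type = 'deposit'
Step 3: Correct result = 122.0
Step 4: Claimed result = 112.0
Step 5: 122.0 ≠ 112.0
Conclusion: The claimed result is incorrect. The correct answer is 122.0.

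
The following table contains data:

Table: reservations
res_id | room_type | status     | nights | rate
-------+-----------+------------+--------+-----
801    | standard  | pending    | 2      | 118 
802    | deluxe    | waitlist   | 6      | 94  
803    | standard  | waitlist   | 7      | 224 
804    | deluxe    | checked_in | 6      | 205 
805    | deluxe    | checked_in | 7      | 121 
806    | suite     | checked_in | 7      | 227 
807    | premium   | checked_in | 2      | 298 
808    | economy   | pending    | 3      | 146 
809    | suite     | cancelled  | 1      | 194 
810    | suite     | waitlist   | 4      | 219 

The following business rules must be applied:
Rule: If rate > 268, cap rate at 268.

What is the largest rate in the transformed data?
268

Step 1: Original maximum rate = 298
Step 2: Apply cap at 268
Step 3: 1 records had rate > 268 and were capped
Step 4: Maximum after transformation = 268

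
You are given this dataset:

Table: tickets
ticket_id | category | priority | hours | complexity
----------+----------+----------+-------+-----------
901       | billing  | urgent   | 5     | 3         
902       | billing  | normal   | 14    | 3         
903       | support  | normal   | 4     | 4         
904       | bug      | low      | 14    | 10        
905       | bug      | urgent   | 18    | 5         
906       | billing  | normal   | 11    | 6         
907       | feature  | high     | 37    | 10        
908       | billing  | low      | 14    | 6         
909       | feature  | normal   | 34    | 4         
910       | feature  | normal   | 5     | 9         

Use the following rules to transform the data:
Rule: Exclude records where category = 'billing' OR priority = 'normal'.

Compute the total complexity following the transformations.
25

Step 1: Find records where category = 'billing' OR priority = 'normal'
Step 2: 7 records match, summing to 35
Step 3: Original sum: 60
Step 4: Remaining sum = 60 - 35 = 25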